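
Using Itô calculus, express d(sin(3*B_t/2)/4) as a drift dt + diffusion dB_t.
d(sin(3*B_t/2)/4) = (-9*sin(3*B_t/2)/32) dt + (3*cos(3*B_t/2)/8) dB_t

Itô's formula for f(B_t) gives d f(B_t) = f'(B_t) dB_t + (1/2) f''(B_t) dt. Compute derivatives of f(x) = sin(3*x/2)/4:
  f'(x)  = 3*cos(3*x/2)/8
  f''(x) = -9*sin(3*x/2)/16
Substitute x = B_t and multiply the f'' term by 1/2:
  drift     = (1/2) * (-9*sin(3*x/2)/16) evaluated at B_t = -9*sin(3*B_t/2)/32
  diffusion = (3*cos(3*x/2)/8) evaluated at B_t = 3*cos(3*B_t/2)/8
Therefore d(sin(3*B_t/2)/4) = (-9*sin(3*B_t/2)/32) dt + (3*cos(3*B_t/2)/8) dB_t.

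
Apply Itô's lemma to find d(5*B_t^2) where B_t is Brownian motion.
d(5*B_t^2) = (5) dt + (10*B_t) dB_t

Itô's formula for f(B_t) gives d f(B_t) = f'(B_t) dB_t + (1/2) f''(B_t) dt. Compute derivatives of f(x) = 5*x^2:
  f'(x)  = 10*x
  f''(x) = 10
Substitute x = B_t and multiply the f'' term by 1/2:
  drift     = (1/2) * (10) evaluated at B_t = 5
  diffusion = (10*x) evaluated at B_t = 10*B_t
Therefore d(5*B_t^2) = (5) dt + (10*B_t) dB_t.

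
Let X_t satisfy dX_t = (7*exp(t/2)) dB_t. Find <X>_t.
<X>_t = 49*exp(t) - 49

For an Itô process dX_t = a(t) dt + b(t) dB_t, the quadratic variation is <X>_t = int_0^t b(s)^2 ds (the drift term does not contribute). Here b(s) = 7*exp(s/2), so
  b(s)^2 = 49*exp(s).
Integrating from 0 to t:
  <X>_t = int_0^t (49*exp(s)) ds = 49*exp(t) - 49.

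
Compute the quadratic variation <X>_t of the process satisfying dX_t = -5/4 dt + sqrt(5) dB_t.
<X>_t = 5*t

For an Itô process dX_t = a(t) dt + b(t) dB_t, the quadratic variation is <X>_t = int_0^t b(s)^2 ds (the drift term does not contribute). Here b(s) = sqrt(5), so
  b(s)^2 = 5.
Integrating from 0 to t:
  <X>_t = int_0^t (5) ds = 5*t.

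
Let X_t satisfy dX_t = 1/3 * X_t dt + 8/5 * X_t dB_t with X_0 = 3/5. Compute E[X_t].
E[X_t] = 3*exp(t/3)/5

For GBM dX = mu X dt + sigma X dB with X_0 = x_0, apply Itô to Y = log X: dY = (mu - sigma^2/2) dt + sigma dB, so Y_t = log(x_0) + (mu - sigma^2/2) t + sigma B_t and hence X_t = x_0 * exp((mu - sigma^2/2) t + sigma B_t).
With mu = 1/3, sigma = 8/5, x_0 = 3/5, this gives:
  X_t = 3/5 * exp((-71/75) * t + (8/5) * B_t).
Since sigma*B_t ~ Normal(0, sigma^2 t), E[exp(sigma*B_t)] = exp(sigma^2 t / 2); so E[X_t] = x_0 * exp((mu - sigma^2/2) t) * exp(sigma^2 t / 2) = x_0 * exp(mu t) = 3*exp(t/3)/5.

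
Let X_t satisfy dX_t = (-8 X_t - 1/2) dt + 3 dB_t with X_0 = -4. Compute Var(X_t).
Var(X_t) = 9/16 - 9*exp(-16*t)/16

The variance V(t) = Var(X_t) satisfies V'(t) = 2 a V(t) + c^2 with V(0) = 0 (drift coefficient is linear in X, diffusion is constant). With a = -8, c = 3, the solution is
  V(t) = (c^2 / (2 a)) * (exp(2 a t) - 1)
       = (3^2 / (2*(-8))) * (exp((-16) t) - 1)
       = 9/16 - 9*exp(-16*t)/16.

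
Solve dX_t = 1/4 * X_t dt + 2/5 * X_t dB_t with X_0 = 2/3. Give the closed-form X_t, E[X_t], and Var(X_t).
X_t = 2/3 * exp((17/100) t + (2/5) B_t); E[X_t] = 2*exp(t/4)/3; Var(X_t) = 4*(exp(4*t/25) - 1)*exp(t/2)/9

For GBM dX = mu X dt + sigma X dB with X_0 = x_0, apply Itô to Y = log X: dY = (mu - sigma^2/2) dt + sigma dB, so Y_t = log(x_0) + (mu - sigma^2/2) t + sigma B_t and hence X_t = x_0 * exp((mu - sigma^2/2) t + sigma B_t).
With mu = 1/4, sigma = 2/5, x_0 = 2/3, this gives:
  X_t = 2/3 * exp((17/100) * t + (2/5) * B_t).
Since sigma*B_t ~ Normal(0, sigma^2 t), E[exp(sigma*B_t)] = exp(sigma^2 t / 2); so E[X_t] = x_0 * exp((mu - sigma^2/2) t) * exp(sigma^2 t / 2) = x_0 * exp(mu t) = 2*exp(t/4)/3.
Var(X_t) = E[X_t^2] - (E[X_t])^2 = x_0^2 * exp(2 mu t) * (exp(sigma^2 t) - 1) = 4*(exp(4*t/25) - 1)*exp(t/2)/9.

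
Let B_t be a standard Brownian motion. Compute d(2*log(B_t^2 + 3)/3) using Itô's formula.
d(2*log(B_t^2 + 3)/3) = (2*(3 - B_t^2)/(3*(B_t^2 + 3)^2)) dt + (4*B_t/(3*(B_t^2 + 3))) dB_t

Itô's formula for f(B_t) gives d f(B_t) = f'(B_t) dB_t + (1/2) f''(B_t) dt. Compute derivatives of f(x) = 2*log(x^2 + 3)/3:
  f'(x)  = 4*x/(3*(x^2 + 3))
  f''(x) = 4*(3 - x^2)/(3*(x^2 + 3)^2)
Substitute x = B_t and multiply the f'' term by 1/2:
  drift     = (1/2) * (4*(3 - x^2)/(3*(x^2 + 3)^2)) evaluated at B_t = 2*(3 - B_t^2)/(3*(B_t^2 + 3)^2)
  diffusion = (4*x/(3*(x^2 + 3))) evaluated at B_t = 4*B_t/(3*(B_t^2 + 3))
Therefore d(2*log(B_t^2 + 3)/3) = (2*(3 - B_t^2)/(3*(B_t^2 + 3)^2)) dt + (4*B_t/(3*(B_t^2 + 3))) dB_t.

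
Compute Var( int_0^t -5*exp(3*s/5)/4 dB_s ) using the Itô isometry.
Var = 125*exp(6*t/5)/96 - 125/96

The Itô integral of a deterministic integrand f(s) has mean 0 because each increment f(s) * (B_{s+ds} - B_s) has mean 0. By the Itô isometry:
  Var( int_0^t f(s) dB_s ) = E[ (int_0^t f(s) dB_s)^2 ] = int_0^t f(s)^2 ds.
Here f(s) = -5*exp(3*s/5)/4, so f(s)^2 = 25*exp(6*s/5)/16. Integrate:
  int_0^t (25*exp(6*s/5)/16) ds = 125*exp(6*t/5)/96 - 125/96.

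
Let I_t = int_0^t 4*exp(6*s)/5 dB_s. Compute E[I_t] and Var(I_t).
E[I_t] = 0; Var(I_t) = 4*exp(12*t)/75 - 4/75

The Itô integral of a deterministic integrand f(s) has mean 0 because each increment f(s) * (B_{s+ds} - B_s) has mean 0. By the Itô isometry:
  Var( int_0^t f(s) dB_s ) = E[ (int_0^t f(s) dB_s)^2 ] = int_0^t f(s)^2 ds.
Here f(s) = 4*exp(6*s)/5, so f(s)^2 = 16*exp(12*s)/25. Integrate:
  int_0^t (16*exp(12*s)/25) ds = 4*exp(12*t)/75 - 4/75.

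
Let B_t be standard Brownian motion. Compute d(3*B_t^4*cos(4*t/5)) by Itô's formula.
d(3*B_t^4*cos(4*t/5)) = (B_t^2*(-12*B_t^2*sin(4*t/5)/5 + 18*cos(4*t/5))) dt + (12*B_t^3*cos(4*t/5)) dB_t

Itô's formula for f(t, x): d f(t, B_t) = (f_t + (1/2) f_xx) dt + f_x dB_t. Compute partials of f(t, x) = 3*x^4*cos(4*t/5):
  f_t(t,x)  = -12*x^4*sin(4*t/5)/5
  f_x(t,x)  = 12*x^3*cos(4*t/5)
  f_xx(t,x) = 36*x^2*cos(4*t/5)
Assemble drift = f_t + (1/2) f_xx = x^2*(-12*x^2*sin(4*t/5)/5 + 18*cos(4*t/5)) and diffusion = f_x = 12*x^3*cos(4*t/5). Substituting x = B_t:
  d(3*B_t^4*cos(4*t/5)) = (B_t^2*(-12*B_t^2*sin(4*t/5)/5 + 18*cos(4*t/5))) dt + (12*B_t^3*cos(4*t/5)) dB_t.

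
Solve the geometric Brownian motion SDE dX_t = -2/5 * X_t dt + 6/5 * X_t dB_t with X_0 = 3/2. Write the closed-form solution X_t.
X_t = 3/2 * exp((-28/25) * t + (6/5) * B_t)

For GBM dX = mu X dt + sigma X dB with X_0 = x_0, apply Itô to Y = log X: dY = (mu - sigma^2/2) dt + sigma dB, so Y_t = log(x_0) + (mu - sigma^2/2) t + sigma B_t and hence X_t = x_0 * exp((mu - sigma^2/2) t + sigma B_t).
With mu = -2/5, sigma = 6/5, x_0 = 3/2, this gives:
  X_t = 3/2 * exp((-28/25) * t + (6/5) * B_t).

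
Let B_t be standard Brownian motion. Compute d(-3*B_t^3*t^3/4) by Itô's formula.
d(-3*B_t^3*t^3/4) = (9*B_t*t^2*(-B_t^2 - t)/4) dt + (-9*B_t^2*t^3/4) dB_t

Itô's formula for f(t, x): d f(t, B_t) = (f_t + (1/2) f_xx) dt + f_x dB_t. Compute partials of f(t, x) = -3*t^3*x^3/4:
  f_t(t,x)  = -9*t^2*x^3/4
  f_x(t,x)  = -9*t^3*x^2/4
  f_xx(t,x) = -9*t^3*x/2
Assemble drift = f_t + (1/2) f_xx = 9*t^2*x*(-t - x^2)/4 and diffusion = f_x = -9*t^3*x^2/4. Substituting x = B_t:
  d(-3*B_t^3*t^3/4) = (9*B_t*t^2*(-B_t^2 - t)/4) dt + (-9*B_t^2*t^3/4) dB_t.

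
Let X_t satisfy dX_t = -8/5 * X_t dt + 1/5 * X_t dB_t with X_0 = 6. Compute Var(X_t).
Var(X_t) = (36*exp(t/25) - 36)*exp(-16*t/5)

For GBM dX = mu X dt + sigma X dB with X_0 = x_0, apply Itô to Y = log X: dY = (mu - sigma^2/2) dt + sigma dB, so Y_t = log(x_0) + (mu - sigma^2/2) t + sigma B_t and hence X_t = x_0 * exp((mu - sigma^2/2) t + sigma B_t).
With mu = -8/5, sigma = 1/5, x_0 = 6, this gives:
  X_t = 6 * exp((-81/50) * t + (1/5) * B_t).
Since sigma*B_t ~ Normal(0, sigma^2 t), E[exp(sigma*B_t)] = exp(sigma^2 t / 2); so E[X_t] = x_0 * exp((mu - sigma^2/2) t) * exp(sigma^2 t / 2) = x_0 * exp(mu t) = 6*exp(-8*t/5).
Var(X_t) = E[X_t^2] - (E[X_t])^2 = x_0^2 * exp(2 mu t) * (exp(sigma^2 t) - 1) = (36*exp(t/25) - 36)*exp(-16*t/5).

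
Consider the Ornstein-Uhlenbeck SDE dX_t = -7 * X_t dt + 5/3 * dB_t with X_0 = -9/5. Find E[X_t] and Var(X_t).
E[X_t] = -9*exp(-7*t)/5; Var(X_t) = 25/126 - 25*exp(-14*t)/126

The OU SDE dX = -theta X dt + sigma dB admits the integrating factor exp(theta t): d(exp(theta t) X_t) = sigma exp(theta t) dB_t. Integrating from 0 to t:
  X_t = x_0 * exp(-theta t) + sigma * int_0^t exp(-theta (t-s)) dB_s.
The Itô integral has mean 0 and (by the Itô isometry) variance sigma^2 * int_0^t exp(-2 theta (t - s)) ds = sigma^2 * (1 - exp(-2 theta t)) / (2 theta).
With theta = 7, sigma = 5/3, x_0 = -9/5:
  E[X_t] = -9/5 * exp(-7 t) = -9*exp(-7*t)/5
  Var(X_t) = (5/3)^2 * (1 - exp(-2*7 t)) / (2 * 7) = 25/126 - 25*exp(-14*t)/126.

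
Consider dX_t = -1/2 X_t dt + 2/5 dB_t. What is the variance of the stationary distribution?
lim Var(X_t) = 4/25

The OU SDE dX = -theta X dt + sigma dB admits the integrating factor exp(theta t): d(exp(theta t) X_t) = sigma exp(theta t) dB_t. Integrating from 0 to t gives X_t = x_0 * exp(-theta t) + sigma * int_0^t exp(-theta (t-s)) dB_s for any initial x_0. The Itô integral has variance (by the Itô isometry) sigma^2 * int_0^t exp(-2 theta (t - s)) ds = sigma^2 * (1 - exp(-2 theta t)) / (2 theta), independent of x_0.
With theta = 1/2, sigma = 2/5:
  Var(X_t) = (2/5)^2 * (1 - exp(-2*1/2 t)) / (2 * 1/2) = 4/25 - 4*exp(-t)/25.
As t -> infinity, exp(-2*1/2 t) -> 0, so the stationary variance is sigma^2 / (2 theta) = 4/25.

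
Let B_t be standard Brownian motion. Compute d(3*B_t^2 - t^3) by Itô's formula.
d(3*B_t^2 - t^3) = (3 - 3*t^2) dt + (6*B_t) dB_t

Itô's formula for f(t, x): d f(t, B_t) = (f_t + (1/2) f_xx) dt + f_x dB_t. Compute partials of f(t, x) = -t^3 + 3*x^2:
  f_t(t,x)  = -3*t^2
  f_x(t,x)  = 6*x
  f_xx(t,x) = 6
Assemble drift = f_t + (1/2) f_xx = 3 - 3*t^2 and diffusion = f_x = 6*x. Substituting x = B_t:
  d(3*B_t^2 - t^3) = (3 - 3*t^2) dt + (6*B_t) dB_t.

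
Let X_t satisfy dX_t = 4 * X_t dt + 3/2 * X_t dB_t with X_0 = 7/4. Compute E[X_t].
E[X_t] = 7*exp(4*t)/4

For GBM dX = mu X dt + sigma X dB with X_0 = x_0, apply Itô to Y = log X: dY = (mu - sigma^2/2) dt + sigma dB, so Y_t = log(x_0) + (mu - sigma^2/2) t + sigma B_t and hence X_t = x_0 * exp((mu - sigma^2/2) t + sigma B_t).
With mu = 4, sigma = 3/2, x_0 = 7/4, this gives:
  X_t = 7/4 * exp((23/8) * t + (3/2) * B_t).
Since sigma*B_t ~ Normal(0, sigma^2 t), E[exp(sigma*B_t)] = exp(sigma^2 t / 2); so E[X_t] = x_0 * exp((mu - sigma^2/2) t) * exp(sigma^2 t / 2) = x_0 * exp(mu t) = 7*exp(4*t)/4.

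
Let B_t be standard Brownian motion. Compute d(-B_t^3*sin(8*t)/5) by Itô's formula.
d(-B_t^3*sin(8*t)/5) = (B_t*(-8*B_t^2*cos(8*t) - 3*sin(8*t))/5) dt + (-3*B_t^2*sin(8*t)/5) dB_t

Itô's formula for f(t, x): d f(t, B_t) = (f_t + (1/2) f_xx) dt + f_x dB_t. Compute partials of f(t, x) = -x^3*sin(8*t)/5:
  f_t(t,x)  = -8*x^3*cos(8*t)/5
  f_x(t,x)  = -3*x^2*sin(8*t)/5
  f_xx(t,x) = -6*x*sin(8*t)/5
Assemble drift = f_t + (1/2) f_xx = x*(-8*x^2*cos(8*t) - 3*sin(8*t))/5 and diffusion = f_x = -3*x^2*sin(8*t)/5. Substituting x = B_t:
  d(-B_t^3*sin(8*t)/5) = (B_t*(-8*B_t^2*cos(8*t) - 3*sin(8*t))/5) dt + (-3*B_t^2*sin(8*t)/5) dB_t.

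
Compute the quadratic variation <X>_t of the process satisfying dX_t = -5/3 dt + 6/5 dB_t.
<X>_t = 36*t/25

For an Itô process dX_t = a(t) dt + b(t) dB_t, the quadratic variation is <X>_t = int_0^t b(s)^2 ds (the drift term does not contribute). Here b(s) = 6/5, so
  b(s)^2 = 36/25.
Integrating from 0 to t:
  <X>_t = int_0^t (36/25) ds = 36*t/25.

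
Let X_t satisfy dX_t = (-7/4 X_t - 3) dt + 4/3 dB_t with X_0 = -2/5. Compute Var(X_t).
Var(X_t) = 32/63 - 32*exp(-7*t/2)/63

The variance V(t) = Var(X_t) satisfies V'(t) = 2 a V(t) + c^2 with V(0) = 0 (drift coefficient is linear in X, diffusion is constant). With a = -7/4, c = 4/3, the solution is
  V(t) = (c^2 / (2 a)) * (exp(2 a t) - 1)
       = ((4/3)^2 / (2*(-7/4))) * (exp((-7/2) t) - 1)
       = 32/63 - 32*exp(-7*t/2)/63.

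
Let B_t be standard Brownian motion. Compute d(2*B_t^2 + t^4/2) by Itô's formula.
d(2*B_t^2 + t^4/2) = (2*t^3 + 2) dt + (4*B_t) dB_t

Itô's formula for f(t, x): d f(t, B_t) = (f_t + (1/2) f_xx) dt + f_x dB_t. Compute partials of f(t, x) = t^4/2 + 2*x^2:
  f_t(t,x)  = 2*t^3
  f_x(t,x)  = 4*x
  f_xx(t,x) = 4
Assemble drift = f_t + (1/2) f_xx = 2*t^3 + 2 and diffusion = f_x = 4*x. Substituting x = B_t:
  d(2*B_t^2 + t^4/2) = (2*t^3 + 2) dt + (4*B_t) dB_t.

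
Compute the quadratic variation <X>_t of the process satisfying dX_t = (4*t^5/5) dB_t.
<X>_t = 16*t^11/275

For an Itô process dX_t = a(t) dt + b(t) dB_t, the quadratic variation is <X>_t = int_0^t b(s)^2 ds (the drift term does not contribute). Here b(s) = 4*s^5/5, so
  b(s)^2 = 16*s^10/25.
Integrating from 0 to t:
  <X>_t = int_0^t (16*s^10/25) ds = 16*t^11/275.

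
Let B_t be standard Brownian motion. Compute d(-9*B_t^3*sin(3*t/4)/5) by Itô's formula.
d(-9*B_t^3*sin(3*t/4)/5) = (-27*B_t*(B_t^2*cos(3*t/4) + 4*sin(3*t/4))/20) dt + (-27*B_t^2*sin(3*t/4)/5) dB_t

Itô's formula for f(t, x): d f(t, B_t) = (f_t + (1/2) f_xx) dt + f_x dB_t. Compute partials of f(t, x) = -9*x^3*sin(3*t/4)/5:
  f_t(t,x)  = -27*x^3*cos(3*t/4)/20
  f_x(t,x)  = -27*x^2*sin(3*t/4)/5
  f_xx(t,x) = -54*x*sin(3*t/4)/5
Assemble drift = f_t + (1/2) f_xx = -27*x*(x^2*cos(3*t/4) + 4*sin(3*t/4))/20 and diffusion = f_x = -27*x^2*sin(3*t/4)/5. Substituting x = B_t:
  d(-9*B_t^3*sin(3*t/4)/5) = (-27*B_t*(B_t^2*cos(3*t/4) + 4*sin(3*t/4))/20) dt + (-27*B_t^2*sin(3*t/4)/5) dB_t.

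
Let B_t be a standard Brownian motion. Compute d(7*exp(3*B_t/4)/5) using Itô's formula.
d(7*exp(3*B_t/4)/5) = (63*exp(3*B_t/4)/160) dt + (21*exp(3*B_t/4)/20) dB_t

Itô's formula for f(B_t) gives d f(B_t) = f'(B_t) dB_t + (1/2) f''(B_t) dt. Compute derivatives of f(x) = 7*exp(3*x/4)/5:
  f'(x)  = 21*exp(3*x/4)/20
  f''(x) = 63*exp(3*x/4)/80
Substitute x = B_t and multiply the f'' term by 1/2:
  drift     = (1/2) * (63*exp(3*x/4)/80) evaluated at B_t = 63*exp(3*B_t/4)/160
  diffusion = (21*exp(3*x/4)/20) evaluated at B_t = 21*exp(3*B_t/4)/20
Therefore d(7*exp(3*B_t/4)/5) = (63*exp(3*B_t/4)/160) dt + (21*exp(3*B_t/4)/20) dB_t.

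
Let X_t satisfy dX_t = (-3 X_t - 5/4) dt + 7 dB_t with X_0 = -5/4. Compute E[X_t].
E[X_t] = -5/12 - 5*exp(-3*t)/6

Taking expectations and using E[dB_t] = 0, the mean m(t) = E[X_t] satisfies the ODE m'(t) = a m(t) + b with m(0) = x_0. With a = -3, b = -5/4, x_0 = -5/4, the solution is
  m(t) = x_0 * exp(a t) + (b/a) * (exp(a t) - 1)
       = (-5/4) * exp((-3) t) + ((-5/4)/(-3)) * (exp((-3) t) - 1)
       = -5/12 - 5*exp(-3*t)/6.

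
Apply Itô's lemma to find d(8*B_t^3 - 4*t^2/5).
d(8*B_t^3 - 4*t^2/5) = (24*B_t - 8*t/5) dt + (24*B_t^2) dB_t

Itô's formula for f(t, x): d f(t, B_t) = (f_t + (1/2) f_xx) dt + f_x dB_t. Compute partials of f(t, x) = -4*t^2/5 + 8*x^3:
  f_t(t,x)  = -8*t/5
  f_x(t,x)  = 24*x^2
  f_xx(t,x) = 48*x
Assemble drift = f_t + (1/2) f_xx = -8*t/5 + 24*x and diffusion = f_x = 24*x^2. Substituting x = B_t:
  d(8*B_t^3 - 4*t^2/5) = (24*B_t - 8*t/5) dt + (24*B_t^2) dB_t.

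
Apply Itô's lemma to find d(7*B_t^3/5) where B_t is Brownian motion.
d(7*B_t^3/5) = (21*B_t/5) dt + (21*B_t^2/5) dB_t

Itô's formula for f(B_t) gives d f(B_t) = f'(B_t) dB_t + (1/2) f''(B_t) dt. Compute derivatives of f(x) = 7*x^3/5:
  f'(x)  = 21*x^2/5
  f''(x) = 42*x/5
Substitute x = B_t and multiply the f'' term by 1/2:
  drift     = (1/2) * (42*x/5) evaluated at B_t = 21*B_t/5
  diffusion = (21*x^2/5) evaluated at B_t = 21*B_t^2/5
Therefore d(7*B_t^3/5) = (21*B_t/5) dt + (21*B_t^2/5) dB_t.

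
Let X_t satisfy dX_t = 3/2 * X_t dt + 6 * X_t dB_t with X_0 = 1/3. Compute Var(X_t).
Var(X_t) = (exp(36*t) - 1)*exp(3*t)/9

For GBM dX = mu X dt + sigma X dB with X_0 = x_0, apply Itô to Y = log X: dY = (mu - sigma^2/2) dt + sigma dB, so Y_t = log(x_0) + (mu - sigma^2/2) t + sigma B_t and hence X_t = x_0 * exp((mu - sigma^2/2) t + sigma B_t).
With mu = 3/2, sigma = 6, x_0 = 1/3, this gives:
  X_t = 1/3 * exp((-33/2) * t + (6) * B_t).
Since sigma*B_t ~ Normal(0, sigma^2 t), E[exp(sigma*B_t)] = exp(sigma^2 t / 2); so E[X_t] = x_0 * exp((mu - sigma^2/2) t) * exp(sigma^2 t / 2) = x_0 * exp(mu t) = exp(3*t/2)/3.
Var(X_t) = E[X_t^2] - (E[X_t])^2 = x_0^2 * exp(2 mu t) * (exp(sigma^2 t) - 1) = (exp(36*t) - 1)*exp(3*t)/9.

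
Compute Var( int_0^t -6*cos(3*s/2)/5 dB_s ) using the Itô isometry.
Var = 18*t/25 + 6*sin(3*t)/25

The Itô integral of a deterministic integrand f(s) has mean 0 because each increment f(s) * (B_{s+ds} - B_s) has mean 0. By the Itô isometry:
  Var( int_0^t f(s) dB_s ) = E[ (int_0^t f(s) dB_s)^2 ] = int_0^t f(s)^2 ds.
Here f(s) = -6*cos(3*s/2)/5, so f(s)^2 = 36*cos(3*s/2)^2/25. Integrate:
  int_0^t (36*cos(3*s/2)^2/25) ds = 18*t/25 + 6*sin(3*t)/25.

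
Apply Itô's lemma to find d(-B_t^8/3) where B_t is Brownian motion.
d(-B_t^8/3) = (-28*B_t^6/3) dt + (-8*B_t^7/3) dB_t

Itô's formula for f(B_t) gives d f(B_t) = f'(B_t) dB_t + (1/2) f''(B_t) dt. Compute derivatives of f(x) = -x^8/3:
  f'(x)  = -8*x^7/3
  f''(x) = -56*x^6/3
Substitute x = B_t and multiply the f'' term by 1/2:
  drift     = (1/2) * (-56*x^6/3) evaluated at B_t = -28*B_t^6/3
  diffusion = (-8*x^7/3) evaluated at B_t = -8*B_t^7/3
Therefore d(-B_t^8/3) = (-28*B_t^6/3) dt + (-8*B_t^7/3) dB_t.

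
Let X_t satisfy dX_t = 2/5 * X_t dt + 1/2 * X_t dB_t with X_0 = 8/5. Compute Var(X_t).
Var(X_t) = 64*(exp(t/4) - 1)*exp(4*t/5)/25

For GBM dX = mu X dt + sigma X dB with X_0 = x_0, apply Itô to Y = log X: dY = (mu - sigma^2/2) dt + sigma dB, so Y_t = log(x_0) + (mu - sigma^2/2) t + sigma B_t and hence X_t = x_0 * exp((mu - sigma^2/2) t + sigma B_t).
With mu = 2/5, sigma = 1/2, x_0 = 8/5, this gives:
  X_t = 8/5 * exp((11/40) * t + (1/2) * B_t).
Since sigma*B_t ~ Normal(0, sigma^2 t), E[exp(sigma*B_t)] = exp(sigma^2 t / 2); so E[X_t] = x_0 * exp((mu - sigma^2/2) t) * exp(sigma^2 t / 2) = x_0 * exp(mu t) = 8*exp(2*t/5)/5.
Var(X_t) = E[X_t^2] - (E[X_t])^2 = x_0^2 * exp(2 mu t) * (exp(sigma^2 t) - 1) = 64*(exp(t/4) - 1)*exp(4*t/5)/25.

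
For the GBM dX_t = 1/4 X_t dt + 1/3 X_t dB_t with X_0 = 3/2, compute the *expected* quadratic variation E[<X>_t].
E[<X>_t] = 9*exp(11*t/18)/22 - 9/22

<X>_t = int_0^t ((1/3) * X_s)^2 ds. Taking expectation inside the integral: E[<X>_t] = (1/3)^2 * int_0^t E[X_s^2] ds. For GBM, E[X_s^2] = x_0^2 * exp((2 mu + sigma^2) s). Integrating:
  E[<X>_t] = (1/3)^2 * (3/2)^2 * (exp((2*(1/4) + (1/3)^2) t) - 1) / (2*(1/4) + (1/3)^2)
           = (1/3)^2 * (3/2)^2 * (exp((11/18) t) - 1) / (11/18) = 9*exp(11*t/18)/22 - 9/22.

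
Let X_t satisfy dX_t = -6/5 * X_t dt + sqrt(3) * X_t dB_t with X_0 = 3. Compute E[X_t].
E[X_t] = 3*exp(-6*t/5)

For GBM dX = mu X dt + sigma X dB with X_0 = x_0, apply Itô to Y = log X: dY = (mu - sigma^2/2) dt + sigma dB, so Y_t = log(x_0) + (mu - sigma^2/2) t + sigma B_t and hence X_t = x_0 * exp((mu - sigma^2/2) t + sigma B_t).
With mu = -6/5, sigma = sqrt(3), x_0 = 3, this gives:
  X_t = 3 * exp((-27/10) * t + (sqrt(3)) * B_t).
Since sigma*B_t ~ Normal(0, sigma^2 t), E[exp(sigma*B_t)] = exp(sigma^2 t / 2); so E[X_t] = x_0 * exp((mu - sigma^2/2) t) * exp(sigma^2 t / 2) = x_0 * exp(mu t) = 3*exp(-6*t/5).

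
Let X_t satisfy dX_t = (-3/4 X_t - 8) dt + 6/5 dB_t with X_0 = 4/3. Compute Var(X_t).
Var(X_t) = 24/25 - 24*exp(-3*t/2)/25

The variance V(t) = Var(X_t) satisfies V'(t) = 2 a V(t) + c^2 with V(0) = 0 (drift coefficient is linear in X, diffusion is constant). With a = -3/4, c = 6/5, the solution is
  V(t) = (c^2 / (2 a)) * (exp(2 a t) - 1)
       = ((6/5)^2 / (2*(-3/4))) * (exp((-3/2) t) - 1)
       = 24/25 - 24*exp(-3*t/2)/25.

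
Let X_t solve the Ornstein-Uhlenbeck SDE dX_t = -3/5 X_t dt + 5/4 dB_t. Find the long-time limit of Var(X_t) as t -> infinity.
lim Var(X_t) = 125/96

The OU SDE dX = -theta X dt + sigma dB admits the integrating factor exp(theta t): d(exp(theta t) X_t) = sigma exp(theta t) dB_t. Integrating from 0 to t gives X_t = x_0 * exp(-theta t) + sigma * int_0^t exp(-theta (t-s)) dB_s for any initial x_0. The Itô integral has variance (by the Itô isometry) sigma^2 * int_0^t exp(-2 theta (t - s)) ds = sigma^2 * (1 - exp(-2 theta t)) / (2 theta), independent of x_0.
With theta = 3/5, sigma = 5/4:
  Var(X_t) = (5/4)^2 * (1 - exp(-2*3/5 t)) / (2 * 3/5) = 125/96 - 125*exp(-6*t/5)/96.
As t -> infinity, exp(-2*3/5 t) -> 0, so the stationary variance is sigma^2 / (2 theta) = 125/96.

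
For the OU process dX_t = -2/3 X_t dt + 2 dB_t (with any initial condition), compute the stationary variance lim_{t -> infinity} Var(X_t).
lim Var(X_t) = 3

The OU SDE dX = -theta X dt + sigma dB admits the integrating factor exp(theta t): d(exp(theta t) X_t) = sigma exp(theta t) dB_t. Integrating from 0 to t gives X_t = x_0 * exp(-theta t) + sigma * int_0^t exp(-theta (t-s)) dB_s for any initial x_0. The Itô integral has variance (by the Itô isometry) sigma^2 * int_0^t exp(-2 theta (t - s)) ds = sigma^2 * (1 - exp(-2 theta t)) / (2 theta), independent of x_0.
With theta = 2/3, sigma = 2:
  Var(X_t) = (2)^2 * (1 - exp(-2*2/3 t)) / (2 * 2/3) = 3 - 3*exp(-4*t/3).
As t -> infinity, exp(-2*2/3 t) -> 0, so the stationary variance is sigma^2 / (2 theta) = 3.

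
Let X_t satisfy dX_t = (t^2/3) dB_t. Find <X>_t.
<X>_t = t^5/45

For an Itô process dX_t = a(t) dt + b(t) dB_t, the quadratic variation is <X>_t = int_0^t b(s)^2 ds (the drift term does not contribute). Here b(s) = s^2/3, so
  b(s)^2 = s^4/9.
Integrating from 0 to t:
  <X>_t = int_0^t (s^4/9) ds = t^5/45.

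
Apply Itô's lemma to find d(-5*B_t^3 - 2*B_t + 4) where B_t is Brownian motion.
d(-5*B_t^3 - 2*B_t + 4) = (-15*B_t) dt + (-15*B_t^2 - 2) dB_t

Itô's formula for f(B_t) gives d f(B_t) = f'(B_t) dB_t + (1/2) f''(B_t) dt. Compute derivatives of f(x) = -5*x^3 - 2*x + 4:
  f'(x)  = -15*x^2 - 2
  f''(x) = -30*x
Substitute x = B_t and multiply the f'' term by 1/2:
  drift     = (1/2) * (-30*x) evaluated at B_t = -15*B_t
  diffusion = (-15*x^2 - 2) evaluated at B_t = -15*B_t^2 - 2
Therefore d(-5*B_t^3 - 2*B_t + 4) = (-15*B_t) dt + (-15*B_t^2 - 2) dB_t.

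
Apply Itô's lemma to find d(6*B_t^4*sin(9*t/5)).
d(6*B_t^4*sin(9*t/5)) = (B_t^2*(54*B_t^2*cos(9*t/5)/5 + 36*sin(9*t/5))) dt + (24*B_t^3*sin(9*t/5)) dB_t

Itô's formula for f(t, x): d f(t, B_t) = (f_t + (1/2) f_xx) dt + f_x dB_t. Compute partials of f(t, x) = 6*x^4*sin(9*t/5):
  f_t(t,x)  = 54*x^4*cos(9*t/5)/5
  f_x(t,x)  = 24*x^3*sin(9*t/5)
  f_xx(t,x) = 72*x^2*sin(9*t/5)
Assemble drift = f_t + (1/2) f_xx = x^2*(54*x^2*cos(9*t/5)/5 + 36*sin(9*t/5)) and diffusion = f_x = 24*x^3*sin(9*t/5). Substituting x = B_t:
  d(6*B_t^4*sin(9*t/5)) = (B_t^2*(54*B_t^2*cos(9*t/5)/5 + 36*sin(9*t/5))) dt + (24*B_t^3*sin(9*t/5)) dB_t.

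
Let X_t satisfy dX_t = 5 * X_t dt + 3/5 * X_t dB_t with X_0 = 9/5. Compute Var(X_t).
Var(X_t) = 81*(exp(9*t/25) - 1)*exp(10*t)/25

For GBM dX = mu X dt + sigma X dB with X_0 = x_0, apply Itô to Y = log X: dY = (mu - sigma^2/2) dt + sigma dB, so Y_t = log(x_0) + (mu - sigma^2/2) t + sigma B_t and hence X_t = x_0 * exp((mu - sigma^2/2) t + sigma B_t).
With mu = 5, sigma = 3/5, x_0 = 9/5, this gives:
  X_t = 9/5 * exp((241/50) * t + (3/5) * B_t).
Since sigma*B_t ~ Normal(0, sigma^2 t), E[exp(sigma*B_t)] = exp(sigma^2 t / 2); so E[X_t] = x_0 * exp((mu - sigma^2/2) t) * exp(sigma^2 t / 2) = x_0 * exp(mu t) = 9*exp(5*t)/5.
Var(X_t) = E[X_t^2] - (E[X_t])^2 = x_0^2 * exp(2 mu t) * (exp(sigma^2 t) - 1) = 81*(exp(9*t/25) - 1)*exp(10*t)/25.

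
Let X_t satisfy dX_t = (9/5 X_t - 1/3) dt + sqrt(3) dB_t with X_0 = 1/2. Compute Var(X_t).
Var(X_t) = 5*exp(18*t/5)/6 - 5/6

The variance V(t) = Var(X_t) satisfies V'(t) = 2 a V(t) + c^2 with V(0) = 0 (drift coefficient is linear in X, diffusion is constant). With a = 9/5, c = sqrt(3), the solution is
  V(t) = (c^2 / (2 a)) * (exp(2 a t) - 1)
       = (sqrt(3)^2 / (2*(9/5))) * (exp((18/5) t) - 1)
       = 5*exp(18*t/5)/6 - 5/6.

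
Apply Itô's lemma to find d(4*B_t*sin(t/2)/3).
d(4*B_t*sin(t/2)/3) = (2*B_t*cos(t/2)/3) dt + (4*sin(t/2)/3) dB_t

Itô's formula for f(t, x): d f(t, B_t) = (f_t + (1/2) f_xx) dt + f_x dB_t. Compute partials of f(t, x) = 4*x*sin(t/2)/3:
  f_t(t,x)  = 2*x*cos(t/2)/3
  f_x(t,x)  = 4*sin(t/2)/3
  f_xx(t,x) = 0
Assemble drift = f_t + (1/2) f_xx = 2*x*cos(t/2)/3 and diffusion = f_x = 4*sin(t/2)/3. Substituting x = B_t:
  d(4*B_t*sin(t/2)/3) = (2*B_t*cos(t/2)/3) dt + (4*sin(t/2)/3) dB_t.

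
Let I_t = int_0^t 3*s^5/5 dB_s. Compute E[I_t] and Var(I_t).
E[I_t] = 0; Var(I_t) = 9*t^11/275

The Itô integral of a deterministic integrand f(s) has mean 0 because each increment f(s) * (B_{s+ds} - B_s) has mean 0. By the Itô isometry:
  Var( int_0^t f(s) dB_s ) = E[ (int_0^t f(s) dB_s)^2 ] = int_0^t f(s)^2 ds.
Here f(s) = 3*s^5/5, so f(s)^2 = 9*s^10/25. Integrate:
  int_0^t (9*s^10/25) ds = 9*t^11/275.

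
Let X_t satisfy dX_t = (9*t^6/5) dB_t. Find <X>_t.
<X>_t = 81*t^13/325

For an Itô process dX_t = a(t) dt + b(t) dB_t, the quadratic variation is <X>_t = int_0^t b(s)^2 ds (the drift term does not contribute). Here b(s) = 9*s^6/5, so
  b(s)^2 = 81*s^12/25.
Integrating from 0 to t:
  <X>_t = int_0^t (81*s^12/25) ds = 81*t^13/325.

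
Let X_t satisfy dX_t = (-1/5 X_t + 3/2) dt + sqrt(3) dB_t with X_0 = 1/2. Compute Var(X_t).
Var(X_t) = 15/2 - 15*exp(-2*t/5)/2

The variance V(t) = Var(X_t) satisfies V'(t) = 2 a V(t) + c^2 with V(0) = 0 (drift coefficient is linear in X, diffusion is constant). With a = -1/5, c = sqrt(3), the solution is
  V(t) = (c^2 / (2 a)) * (exp(2 a t) - 1)
       = (sqrt(3)^2 / (2*(-1/5))) * (exp((-2/5) t) - 1)
       = 15/2 - 15*exp(-2*t/5)/2.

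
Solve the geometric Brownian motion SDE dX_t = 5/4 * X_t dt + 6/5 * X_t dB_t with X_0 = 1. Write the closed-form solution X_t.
X_t = 1 * exp((53/100) * t + (6/5) * B_t)

For GBM dX = mu X dt + sigma X dB with X_0 = x_0, apply Itô to Y = log X: dY = (mu - sigma^2/2) dt + sigma dB, so Y_t = log(x_0) + (mu - sigma^2/2) t + sigma B_t and hence X_t = x_0 * exp((mu - sigma^2/2) t + sigma B_t).
With mu = 5/4, sigma = 6/5, x_0 = 1, this gives:
  X_t = 1 * exp((53/100) * t + (6/5) * B_t).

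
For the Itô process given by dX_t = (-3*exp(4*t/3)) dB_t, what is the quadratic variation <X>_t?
<X>_t = 27*exp(8*t/3)/8 - 27/8

For an Itô process dX_t = a(t) dt + b(t) dB_t, the quadratic variation is <X>_t = int_0^t b(s)^2 ds (the drift term does not contribute). Here b(s) = -3*exp(4*s/3), so
  b(s)^2 = 9*exp(8*s/3).
Integrating from 0 to t:
  <X>_t = int_0^t (9*exp(8*s/3)) ds = 27*exp(8*t/3)/8 - 27/8.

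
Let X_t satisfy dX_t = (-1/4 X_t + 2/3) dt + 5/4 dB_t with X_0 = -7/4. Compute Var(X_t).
Var(X_t) = 25/8 - 25*exp(-t/2)/8

The variance V(t) = Var(X_t) satisfies V'(t) = 2 a V(t) + c^2 with V(0) = 0 (drift coefficient is linear in X, diffusion is constant). With a = -1/4, c = 5/4, the solution is
  V(t) = (c^2 / (2 a)) * (exp(2 a t) - 1)
       = ((5/4)^2 / (2*(-1/4))) * (exp((-1/2) t) - 1)
       = 25/8 - 25*exp(-t/2)/8.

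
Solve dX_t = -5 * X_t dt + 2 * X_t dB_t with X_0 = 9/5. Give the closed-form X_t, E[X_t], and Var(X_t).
X_t = 9/5 * exp((-7) t + (2) B_t); E[X_t] = 9*exp(-5*t)/5; Var(X_t) = (81*exp(4*t) - 81)*exp(-10*t)/25

For GBM dX = mu X dt + sigma X dB with X_0 = x_0, apply Itô to Y = log X: dY = (mu - sigma^2/2) dt + sigma dB, so Y_t = log(x_0) + (mu - sigma^2/2) t + sigma B_t and hence X_t = x_0 * exp((mu - sigma^2/2) t + sigma B_t).
With mu = -5, sigma = 2, x_0 = 9/5, this gives:
  X_t = 9/5 * exp((-7) * t + (2) * B_t).
Since sigma*B_t ~ Normal(0, sigma^2 t), E[exp(sigma*B_t)] = exp(sigma^2 t / 2); so E[X_t] = x_0 * exp((mu - sigma^2/2) t) * exp(sigma^2 t / 2) = x_0 * exp(mu t) = 9*exp(-5*t)/5.
Var(X_t) = E[X_t^2] - (E[X_t])^2 = x_0^2 * exp(2 mu t) * (exp(sigma^2 t) - 1) = (81*exp(4*t) - 81)*exp(-10*t)/25.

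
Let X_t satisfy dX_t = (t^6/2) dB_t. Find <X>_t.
<X>_t = t^13/52

For an Itô process dX_t = a(t) dt + b(t) dB_t, the quadratic variation is <X>_t = int_0^t b(s)^2 ds (the drift term does not contribute). Here b(s) = s^6/2, so
  b(s)^2 = s^12/4.
Integrating from 0 to t:
  <X>_t = int_0^t (s^12/4) ds = t^13/52.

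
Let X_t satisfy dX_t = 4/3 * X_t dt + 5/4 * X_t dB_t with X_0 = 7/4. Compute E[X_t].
E[X_t] = 7*exp(4*t/3)/4

For GBM dX = mu X dt + sigma X dB with X_0 = x_0, apply Itô to Y = log X: dY = (mu - sigma^2/2) dt + sigma dB, so Y_t = log(x_0) + (mu - sigma^2/2) t + sigma B_t and hence X_t = x_0 * exp((mu - sigma^2/2) t + sigma B_t).
With mu = 4/3, sigma = 5/4, x_0 = 7/4, this gives:
  X_t = 7/4 * exp((53/96) * t + (5/4) * B_t).
Since sigma*B_t ~ Normal(0, sigma^2 t), E[exp(sigma*B_t)] = exp(sigma^2 t / 2); so E[X_t] = x_0 * exp((mu - sigma^2/2) t) * exp(sigma^2 t / 2) = x_0 * exp(mu t) = 7*exp(4*t/3)/4.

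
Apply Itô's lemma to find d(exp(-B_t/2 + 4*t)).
d(exp(-B_t/2 + 4*t)) = (33*exp(-B_t/2 + 4*t)/8) dt + (-exp(-B_t/2 + 4*t)/2) dB_t

Itô's formula for f(t, x): d f(t, B_t) = (f_t + (1/2) f_xx) dt + f_x dB_t. Compute partials of f(t, x) = exp(4*t - x/2):
  f_t(t,x)  = 4*exp(4*t - x/2)
  f_x(t,x)  = -exp(4*t - x/2)/2
  f_xx(t,x) = exp(4*t - x/2)/4
Assemble drift = f_t + (1/2) f_xx = 33*exp(4*t - x/2)/8 and diffusion = f_x = -exp(4*t - x/2)/2. Substituting x = B_t:
  d(exp(-B_t/2 + 4*t)) = (33*exp(-B_t/2 + 4*t)/8) dt + (-exp(-B_t/2 + 4*t)/2) dB_t.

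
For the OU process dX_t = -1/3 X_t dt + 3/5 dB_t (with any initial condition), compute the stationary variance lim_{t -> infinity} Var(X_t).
lim Var(X_t) = 27/50

The OU SDE dX = -theta X dt + sigma dB admits the integrating factor exp(theta t): d(exp(theta t) X_t) = sigma exp(theta t) dB_t. Integrating from 0 to t gives X_t = x_0 * exp(-theta t) + sigma * int_0^t exp(-theta (t-s)) dB_s for any initial x_0. The Itô integral has variance (by the Itô isometry) sigma^2 * int_0^t exp(-2 theta (t - s)) ds = sigma^2 * (1 - exp(-2 theta t)) / (2 theta), independent of x_0.
With theta = 1/3, sigma = 3/5:
  Var(X_t) = (3/5)^2 * (1 - exp(-2*1/3 t)) / (2 * 1/3) = 27/50 - 27*exp(-2*t/3)/50.
As t -> infinity, exp(-2*1/3 t) -> 0, so the stationary variance is sigma^2 / (2 theta) = 27/50.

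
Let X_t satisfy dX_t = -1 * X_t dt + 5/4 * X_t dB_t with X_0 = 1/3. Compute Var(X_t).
Var(X_t) = (exp(25*t/16) - 1)*exp(-2*t)/9

For GBM dX = mu X dt + sigma X dB with X_0 = x_0, apply Itô to Y = log X: dY = (mu - sigma^2/2) dt + sigma dB, so Y_t = log(x_0) + (mu - sigma^2/2) t + sigma B_t and hence X_t = x_0 * exp((mu - sigma^2/2) t + sigma B_t).
With mu = -1, sigma = 5/4, x_0 = 1/3, this gives:
  X_t = 1/3 * exp((-57/32) * t + (5/4) * B_t).
Since sigma*B_t ~ Normal(0, sigma^2 t), E[exp(sigma*B_t)] = exp(sigma^2 t / 2); so E[X_t] = x_0 * exp((mu - sigma^2/2) t) * exp(sigma^2 t / 2) = x_0 * exp(mu t) = exp(-t)/3.
Var(X_t) = E[X_t^2] - (E[X_t])^2 = x_0^2 * exp(2 mu t) * (exp(sigma^2 t) - 1) = (exp(25*t/16) - 1)*exp(-2*t)/9.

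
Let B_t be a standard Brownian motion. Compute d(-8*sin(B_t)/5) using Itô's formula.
d(-8*sin(B_t)/5) = (4*sin(B_t)/5) dt + (-8*cos(B_t)/5) dB_t

Itô's formula for f(B_t) gives d f(B_t) = f'(B_t) dB_t + (1/2) f''(B_t) dt. Compute derivatives of f(x) = -8*sin(x)/5:
  f'(x)  = -8*cos(x)/5
  f''(x) = 8*sin(x)/5
Substitute x = B_t and multiply the f'' term by 1/2:
  drift     = (1/2) * (8*sin(x)/5) evaluated at B_t = 4*sin(B_t)/5
  diffusion = (-8*cos(x)/5) evaluated at B_t = -8*cos(B_t)/5
Therefore d(-8*sin(B_t)/5) = (4*sin(B_t)/5) dt + (-8*cos(B_t)/5) dB_t.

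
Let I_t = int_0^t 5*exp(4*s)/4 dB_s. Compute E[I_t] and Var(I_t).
E[I_t] = 0; Var(I_t) = 25*exp(8*t)/128 - 25/128

The Itô integral of a deterministic integrand f(s) has mean 0 because each increment f(s) * (B_{s+ds} - B_s) has mean 0. By the Itô isometry:
  Var( int_0^t f(s) dB_s ) = E[ (int_0^t f(s) dB_s)^2 ] = int_0^t f(s)^2 ds.
Here f(s) = 5*exp(4*s)/4, so f(s)^2 = 25*exp(8*s)/16. Integrate:
  int_0^t (25*exp(8*s)/16) ds = 25*exp(8*t)/128 - 25/128.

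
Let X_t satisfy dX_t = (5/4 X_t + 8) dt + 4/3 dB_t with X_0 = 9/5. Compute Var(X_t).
Var(X_t) = 32*exp(5*t/2)/45 - 32/45

The variance V(t) = Var(X_t) satisfies V'(t) = 2 a V(t) + c^2 with V(0) = 0 (drift coefficient is linear in X, diffusion is constant). With a = 5/4, c = 4/3, the solution is
  V(t) = (c^2 / (2 a)) * (exp(2 a t) - 1)
       = ((4/3)^2 / (2*(5/4))) * (exp((5/2) t) - 1)
       = 32*exp(5*t/2)/45 - 32/45.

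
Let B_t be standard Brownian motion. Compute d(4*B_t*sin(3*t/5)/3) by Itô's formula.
d(4*B_t*sin(3*t/5)/3) = (4*B_t*cos(3*t/5)/5) dt + (4*sin(3*t/5)/3) dB_t

Itô's formula for f(t, x): d f(t, B_t) = (f_t + (1/2) f_xx) dt + f_x dB_t. Compute partials of f(t, x) = 4*x*sin(3*t/5)/3:
  f_t(t,x)  = 4*x*cos(3*t/5)/5
  f_x(t,x)  = 4*sin(3*t/5)/3
  f_xx(t,x) = 0
Assemble drift = f_t + (1/2) f_xx = 4*x*cos(3*t/5)/5 and diffusion = f_x = 4*sin(3*t/5)/3. Substituting x = B_t:
  d(4*B_t*sin(3*t/5)/3) = (4*B_t*cos(3*t/5)/5) dt + (4*sin(3*t/5)/3) dB_t.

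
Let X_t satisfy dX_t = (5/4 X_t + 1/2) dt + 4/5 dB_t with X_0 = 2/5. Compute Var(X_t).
Var(X_t) = 32*exp(5*t/2)/125 - 32/125

The variance V(t) = Var(X_t) satisfies V'(t) = 2 a V(t) + c^2 with V(0) = 0 (drift coefficient is linear in X, diffusion is constant). With a = 5/4, c = 4/5, the solution is
  V(t) = (c^2 / (2 a)) * (exp(2 a t) - 1)
       = ((4/5)^2 / (2*(5/4))) * (exp((5/2) t) - 1)
       = 32*exp(5*t/2)/125 - 32/125.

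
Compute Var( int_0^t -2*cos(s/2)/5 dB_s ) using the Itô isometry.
Var = 2*t/25 + 2*sin(t)/25

The Itô integral of a deterministic integrand f(s) has mean 0 because each increment f(s) * (B_{s+ds} - B_s) has mean 0. By the Itô isometry:
  Var( int_0^t f(s) dB_s ) = E[ (int_0^t f(s) dB_s)^2 ] = int_0^t f(s)^2 ds.
Here f(s) = -2*cos(s/2)/5, so f(s)^2 = 4*cos(s/2)^2/25. Integrate:
  int_0^t (4*cos(s/2)^2/25) ds = 2*t/25 + 2*sin(t)/25.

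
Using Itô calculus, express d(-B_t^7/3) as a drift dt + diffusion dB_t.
d(-B_t^7/3) = (-7*B_t^5) dt + (-7*B_t^6/3) dB_t

Itô's formula for f(B_t) gives d f(B_t) = f'(B_t) dB_t + (1/2) f''(B_t) dt. Compute derivatives of f(x) = -x^7/3:
  f'(x)  = -7*x^6/3
  f''(x) = -14*x^5
Substitute x = B_t and multiply the f'' term by 1/2:
  drift     = (1/2) * (-14*x^5) evaluated at B_t = -7*B_t^5
  diffusion = (-7*x^6/3) evaluated at B_t = -7*B_t^6/3
Therefore d(-B_t^7/3) = (-7*B_t^5) dt + (-7*B_t^6/3) dB_t.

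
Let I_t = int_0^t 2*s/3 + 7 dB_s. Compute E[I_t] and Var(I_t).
E[I_t] = 0; Var(I_t) = t*(4*t^2 + 126*t + 1323)/27

The Itô integral of a deterministic integrand f(s) has mean 0 because each increment f(s) * (B_{s+ds} - B_s) has mean 0. By the Itô isometry:
  Var( int_0^t f(s) dB_s ) = E[ (int_0^t f(s) dB_s)^2 ] = int_0^t f(s)^2 ds.
Here f(s) = 2*s/3 + 7, so f(s)^2 = (2*s + 21)^2/9. Integrate:
  int_0^t ((2*s + 21)^2/9) ds = t*(4*t^2 + 126*t + 1323)/27.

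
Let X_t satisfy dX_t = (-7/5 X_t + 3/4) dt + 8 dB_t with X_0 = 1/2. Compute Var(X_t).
Var(X_t) = 160/7 - 160*exp(-14*t/5)/7

The variance V(t) = Var(X_t) satisfies V'(t) = 2 a V(t) + c^2 with V(0) = 0 (drift coefficient is linear in X, diffusion is constant). With a = -7/5, c = 8, the solution is
  V(t) = (c^2 / (2 a)) * (exp(2 a t) - 1)
       = (8^2 / (2*(-7/5))) * (exp((-14/5) t) - 1)
       = 160/7 - 160*exp(-14*t/5)/7.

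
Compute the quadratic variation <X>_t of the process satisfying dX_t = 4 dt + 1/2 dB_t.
<X>_t = t/4

For an Itô process dX_t = a(t) dt + b(t) dB_t, the quadratic variation is <X>_t = int_0^t b(s)^2 ds (the drift term does not contribute). Here b(s) = 1/2, so
  b(s)^2 = 1/4.
Integrating from 0 to t:
  <X>_t = int_0^t (1/4) ds = t/4.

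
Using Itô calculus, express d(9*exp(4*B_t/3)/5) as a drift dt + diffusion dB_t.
d(9*exp(4*B_t/3)/5) = (8*exp(4*B_t/3)/5) dt + (12*exp(4*B_t/3)/5) dB_t

Itô's formula for f(B_t) gives d f(B_t) = f'(B_t) dB_t + (1/2) f''(B_t) dt. Compute derivatives of f(x) = 9*exp(4*x/3)/5:
  f'(x)  = 12*exp(4*x/3)/5
  f''(x) = 16*exp(4*x/3)/5
Substitute x = B_t and multiply the f'' term by 1/2:
  drift     = (1/2) * (16*exp(4*x/3)/5) evaluated at B_t = 8*exp(4*B_t/3)/5
  diffusion = (12*exp(4*x/3)/5) evaluated at B_t = 12*exp(4*B_t/3)/5
Therefore d(9*exp(4*B_t/3)/5) = (8*exp(4*B_t/3)/5) dt + (12*exp(4*B_t/3)/5) dB_t.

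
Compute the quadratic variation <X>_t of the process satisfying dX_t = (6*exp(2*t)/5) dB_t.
<X>_t = 9*exp(4*t)/25 - 9/25

For an Itô process dX_t = a(t) dt + b(t) dB_t, the quadratic variation is <X>_t = int_0^t b(s)^2 ds (the drift term does not contribute). Here b(s) = 6*exp(2*s)/5, so
  b(s)^2 = 36*exp(4*s)/25.
Integrating from 0 to t:
  <X>_t = int_0^t (36*exp(4*s)/25) ds = 9*exp(4*t)/25 - 9/25.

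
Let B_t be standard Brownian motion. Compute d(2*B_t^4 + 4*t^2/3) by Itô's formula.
d(2*B_t^4 + 4*t^2/3) = (12*B_t^2 + 8*t/3) dt + (8*B_t^3) dB_t

Itô's formula for f(t, x): d f(t, B_t) = (f_t + (1/2) f_xx) dt + f_x dB_t. Compute partials of f(t, x) = 4*t^2/3 + 2*x^4:
  f_t(t,x)  = 8*t/3
  f_x(t,x)  = 8*x^3
  f_xx(t,x) = 24*x^2
Assemble drift = f_t + (1/2) f_xx = 8*t/3 + 12*x^2 and diffusion = f_x = 8*x^3. Substituting x = B_t:
  d(2*B_t^4 + 4*t^2/3) = (12*B_t^2 + 8*t/3) dt + (8*B_t^3) dB_t.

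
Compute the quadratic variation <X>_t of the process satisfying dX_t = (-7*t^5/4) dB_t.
<X>_t = 49*t^11/176

For an Itô process dX_t = a(t) dt + b(t) dB_t, the quadratic variation is <X>_t = int_0^t b(s)^2 ds (the drift term does not contribute). Here b(s) = -7*s^5/4, so
  b(s)^2 = 49*s^10/16.
Integrating from 0 to t:
  <X>_t = int_0^t (49*s^10/16) ds = 49*t^11/176.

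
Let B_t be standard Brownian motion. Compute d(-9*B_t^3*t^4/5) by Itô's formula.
d(-9*B_t^3*t^4/5) = (9*B_t*t^3*(-4*B_t^2 - 3*t)/5) dt + (-27*B_t^2*t^4/5) dB_t

Itô's formula for f(t, x): d f(t, B_t) = (f_t + (1/2) f_xx) dt + f_x dB_t. Compute partials of f(t, x) = -9*t^4*x^3/5:
  f_t(t,x)  = -36*t^3*x^3/5
  f_x(t,x)  = -27*t^4*x^2/5
  f_xx(t,x) = -54*t^4*x/5
Assemble drift = f_t + (1/2) f_xx = 9*t^3*x*(-3*t - 4*x^2)/5 and diffusion = f_x = -27*t^4*x^2/5. Substituting x = B_t:
  d(-9*B_t^3*t^4/5) = (9*B_t*t^3*(-4*B_t^2 - 3*t)/5) dt + (-27*B_t^2*t^4/5) dB_t.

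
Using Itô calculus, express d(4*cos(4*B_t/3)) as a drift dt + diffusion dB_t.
d(4*cos(4*B_t/3)) = (-32*cos(4*B_t/3)/9) dt + (-16*sin(4*B_t/3)/3) dB_t

Itô's formula for f(B_t) gives d f(B_t) = f'(B_t) dB_t + (1/2) f''(B_t) dt. Compute derivatives of f(x) = 4*cos(4*x/3):
  f'(x)  = -16*sin(4*x/3)/3
  f''(x) = -64*cos(4*x/3)/9
Substitute x = B_t and multiply the f'' term by 1/2:
  drift     = (1/2) * (-64*cos(4*x/3)/9) evaluated at B_t = -32*cos(4*B_t/3)/9
  diffusion = (-16*sin(4*x/3)/3) evaluated at B_t = -16*sin(4*B_t/3)/3
Therefore d(4*cos(4*B_t/3)) = (-32*cos(4*B_t/3)/9) dt + (-16*sin(4*B_t/3)/3) dB_t.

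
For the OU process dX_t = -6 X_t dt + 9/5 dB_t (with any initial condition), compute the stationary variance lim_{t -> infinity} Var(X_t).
lim Var(X_t) = 27/100

The OU SDE dX = -theta X dt + sigma dB admits the integrating factor exp(theta t): d(exp(theta t) X_t) = sigma exp(theta t) dB_t. Integrating from 0 to t gives X_t = x_0 * exp(-theta t) + sigma * int_0^t exp(-theta (t-s)) dB_s for any initial x_0. The Itô integral has variance (by the Itô isometry) sigma^2 * int_0^t exp(-2 theta (t - s)) ds = sigma^2 * (1 - exp(-2 theta t)) / (2 theta), independent of x_0.
With theta = 6, sigma = 9/5:
  Var(X_t) = (9/5)^2 * (1 - exp(-2*6 t)) / (2 * 6) = 27/100 - 27*exp(-12*t)/100.
As t -> infinity, exp(-2*6 t) -> 0, so the stationary variance is sigma^2 / (2 theta) = 27/100.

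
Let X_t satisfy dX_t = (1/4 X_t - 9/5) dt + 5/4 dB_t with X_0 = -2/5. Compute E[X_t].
E[X_t] = 36/5 - 38*exp(t/4)/5

Taking expectations and using E[dB_t] = 0, the mean m(t) = E[X_t] satisfies the ODE m'(t) = a m(t) + b with m(0) = x_0. With a = 1/4, b = -9/5, x_0 = -2/5, the solution is
  m(t) = x_0 * exp(a t) + (b/a) * (exp(a t) - 1)
       = (-2/5) * exp((1/4) t) + ((-9/5)/(1/4)) * (exp((1/4) t) - 1)
       = 36/5 - 38*exp(t/4)/5.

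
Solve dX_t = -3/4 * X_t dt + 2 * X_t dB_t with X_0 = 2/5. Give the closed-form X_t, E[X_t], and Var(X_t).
X_t = 2/5 * exp((-11/4) t + (2) B_t); E[X_t] = 2*exp(-3*t/4)/5; Var(X_t) = (4*exp(4*t) - 4)*exp(-3*t/2)/25

For GBM dX = mu X dt + sigma X dB with X_0 = x_0, apply Itô to Y = log X: dY = (mu - sigma^2/2) dt + sigma dB, so Y_t = log(x_0) + (mu - sigma^2/2) t + sigma B_t and hence X_t = x_0 * exp((mu - sigma^2/2) t + sigma B_t).
With mu = -3/4, sigma = 2, x_0 = 2/5, this gives:
  X_t = 2/5 * exp((-11/4) * t + (2) * B_t).
Since sigma*B_t ~ Normal(0, sigma^2 t), E[exp(sigma*B_t)] = exp(sigma^2 t / 2); so E[X_t] = x_0 * exp((mu - sigma^2/2) t) * exp(sigma^2 t / 2) = x_0 * exp(mu t) = 2*exp(-3*t/4)/5.
Var(X_t) = E[X_t^2] - (E[X_t])^2 = x_0^2 * exp(2 mu t) * (exp(sigma^2 t) - 1) = (4*exp(4*t) - 4)*exp(-3*t/2)/25.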